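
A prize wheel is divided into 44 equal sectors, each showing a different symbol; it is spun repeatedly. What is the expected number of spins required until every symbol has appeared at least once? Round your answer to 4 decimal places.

192.3999

After k distinct symbols have appeared, the next spin gives a new one with probability (44-k)/44, so the expected wait for the (k+1)-th is 44/(44-k).
E[T] = 44/44 + 44/43 + 44/42 + ... + 44/2 + 44/1 = 44·H_{44}.
H_{44} = 4.37273, so E[T] = 192.39994.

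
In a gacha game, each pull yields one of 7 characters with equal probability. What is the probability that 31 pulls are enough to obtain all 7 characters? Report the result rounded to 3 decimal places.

Let A_i be the event that character i is missing after 31 pulls. By inclusion–exclusion on the A_i,
P(all seen) = Σ_{j=0}^{7} (-1)^j C(7,j)((7-j)/7)^31
= 1.0000 - 0.0589 + 0.0006 - 0.0000 + 0.0000 - 0.0000 + 0.0000 - 0.0000
= 0.9418.

0.942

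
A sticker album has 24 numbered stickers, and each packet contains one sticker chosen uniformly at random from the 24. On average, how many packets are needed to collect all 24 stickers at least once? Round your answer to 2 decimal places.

After k distinct stickers have appeared, the next packet gives a new one with probability (24-k)/24, so the expected wait for the (k+1)-th is 24/(24-k).
E[T] = 24/24 + 24/23 + 24/22 + ... + 24/2 + 24/1 = 24·H_{24}.
H_{24} = 3.776, so E[T] = 90.623.

90.62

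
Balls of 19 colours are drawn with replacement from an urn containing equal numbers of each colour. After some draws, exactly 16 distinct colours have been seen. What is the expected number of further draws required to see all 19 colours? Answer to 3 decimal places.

34.833

From k distinct to k+1 distinct takes on average 19/(19-k) draws.
Sum over k = 16,...,18: E = 19/3 + 19/2 + 19/1 = 34.8333.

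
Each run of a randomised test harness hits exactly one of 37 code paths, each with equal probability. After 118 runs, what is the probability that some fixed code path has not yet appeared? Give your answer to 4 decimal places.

0.0394

On each run the fixed code path fails to appear with probability 36/37.
P(still missing after 118) = (36/37)^118 = 0.03944.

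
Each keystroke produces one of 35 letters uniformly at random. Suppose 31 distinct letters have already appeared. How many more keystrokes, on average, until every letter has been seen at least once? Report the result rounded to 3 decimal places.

72.917

The wait to go from k to k+1 distinct letters is geometric with mean 35/(35-k).
Sum over k = 31,...,34: E = 35/4 + 35/3 + 35/2 + 35/1 = 72.9167.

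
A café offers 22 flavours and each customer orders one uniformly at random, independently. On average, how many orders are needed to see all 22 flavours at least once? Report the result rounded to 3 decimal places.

81.198

The wait to go from k to k+1 distinct flavours is geometric with mean 22/(22-k).
E[T] = 22/22 + 22/21 + 22/20 + ... + 22/2 + 22/1 = 22·H_{22}.
H_{22} = 3.6908, so E[T] = 81.1979.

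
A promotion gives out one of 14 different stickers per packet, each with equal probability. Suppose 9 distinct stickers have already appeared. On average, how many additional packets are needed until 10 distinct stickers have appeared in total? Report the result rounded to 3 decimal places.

From k distinct to k+1 distinct takes on average 14/(14-k) packets.
Only the k = 9 term is needed: E = 14/5 = 2.8000.

2.800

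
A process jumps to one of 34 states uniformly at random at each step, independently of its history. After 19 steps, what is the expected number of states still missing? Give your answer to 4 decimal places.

For each state, P(unseen after 19) = (33/34)^19 = 0.56711.
By linearity of expectation, E[unseen] = 34·(33/34)^19 = 19.28166.

19.2817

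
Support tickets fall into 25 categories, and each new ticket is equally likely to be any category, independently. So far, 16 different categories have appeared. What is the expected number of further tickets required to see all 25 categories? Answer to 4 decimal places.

The wait to go from k to k+1 distinct categories is geometric with mean 25/(25-k).
Sum over k = 16,...,24: E = 25/9 + 25/8 + 25/7 + ... + 25/2 + 25/1 = 70.72421.

70.7242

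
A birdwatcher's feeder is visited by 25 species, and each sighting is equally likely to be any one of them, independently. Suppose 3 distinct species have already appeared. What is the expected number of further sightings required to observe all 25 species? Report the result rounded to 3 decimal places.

92.270

The wait to go from k to k+1 distinct species is geometric with mean 25/(25-k).
Sum over k = 3,...,24: E = 25/22 + 25/21 + 25/20 + ... + 25/2 + 25/1 = 92.2703.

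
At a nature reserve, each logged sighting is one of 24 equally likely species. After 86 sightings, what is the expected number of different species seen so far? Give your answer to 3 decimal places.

23.382

For each species, P(seen in 86 sightings) = 1 - (23/24)^86 = 0.9743.
By linearity of expectation, E[distinct seen] = 24·(1 - (23/24)^86) = 23.3825.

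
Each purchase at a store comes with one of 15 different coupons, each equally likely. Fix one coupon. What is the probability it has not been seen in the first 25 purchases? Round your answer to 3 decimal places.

0.178

On each purchase the fixed coupon fails to appear with probability 14/15.
P(still missing after 25) = (14/15)^25 = 0.1782.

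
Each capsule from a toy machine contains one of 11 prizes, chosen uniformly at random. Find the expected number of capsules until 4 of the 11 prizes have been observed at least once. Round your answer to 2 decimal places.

Going from k to k+1 distinct takes a geometric number of capsules with mean 11/(11-k).
Sum over k = 0,...,3: E = 11/11 + 11/10 + 11/9 + 11/8 = 4.697.

4.70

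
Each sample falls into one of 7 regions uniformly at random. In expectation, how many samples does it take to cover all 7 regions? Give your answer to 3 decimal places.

18.150

The wait to go from k to k+1 distinct regions is geometric with mean 7/(7-k).
E[T] = 7/7 + 7/6 + 7/5 + ... + 7/2 + 7/1 = 7·H_{7}.
H_{7} = 2.5929, so E[T] = 18.1500.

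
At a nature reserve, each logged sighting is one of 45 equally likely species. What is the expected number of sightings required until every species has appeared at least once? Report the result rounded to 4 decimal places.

197.7727

Split into phases: going from k distinct to k+1 distinct takes on average 45/(45-k) sightings.
E[T] = 45/45 + 45/44 + 45/43 + ... + 45/2 + 45/1 = 45·H_{45}.
H_{45} = 4.39495, so E[T] = 197.77267.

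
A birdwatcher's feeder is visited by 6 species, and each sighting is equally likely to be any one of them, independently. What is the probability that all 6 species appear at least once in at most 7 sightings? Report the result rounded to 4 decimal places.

0.0540

By inclusion–exclusion over which species are missing,
P(all seen) = Σ_{j=0}^{6} (-1)^j C(6,j)((6-j)/6)^7
= 1.00000 - 1.67449 + 0.87791 - 0.15625 + 0.00686 - 0.00002 + 0.00000
= 0.05401.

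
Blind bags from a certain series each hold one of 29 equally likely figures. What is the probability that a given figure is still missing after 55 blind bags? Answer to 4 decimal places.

Each blind bag misses the fixed figure with probability (29-1)/29 = 28/29, independently.
P(still missing after 55) = (28/29)^55 = 0.14514.

0.1451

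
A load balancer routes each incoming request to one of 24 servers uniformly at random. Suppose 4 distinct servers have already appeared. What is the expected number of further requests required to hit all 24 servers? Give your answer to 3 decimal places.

86.346

The wait to go from k to k+1 distinct servers is geometric with mean 24/(24-k).
Sum over k = 4,...,23: E = 24/20 + 24/19 + 24/18 + ... + 24/2 + 24/1 = 86.3458.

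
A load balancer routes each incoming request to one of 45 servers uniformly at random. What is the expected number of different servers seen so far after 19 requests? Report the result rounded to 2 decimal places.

15.64

For each server, P(seen in 19 requests) = 1 - (44/45)^19 = 0.348.
By linearity of expectation, E[distinct seen] = 45·(1 - (44/45)^19) = 15.639.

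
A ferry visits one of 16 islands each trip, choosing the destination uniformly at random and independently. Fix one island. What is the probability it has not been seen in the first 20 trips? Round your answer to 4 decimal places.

Each trip misses the fixed island with probability (16-1)/16 = 15/16, independently.
P(still missing after 20) = (15/16)^20 = 0.27506.

0.2751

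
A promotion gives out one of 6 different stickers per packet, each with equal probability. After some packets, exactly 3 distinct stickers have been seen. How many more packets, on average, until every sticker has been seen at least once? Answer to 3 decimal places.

11.000

With k distinct stickers already seen, the next new one takes an expected 6/(6-k) packets.
Sum over k = 3,...,5: E = 6/3 + 6/2 + 6/1 = 11.0000.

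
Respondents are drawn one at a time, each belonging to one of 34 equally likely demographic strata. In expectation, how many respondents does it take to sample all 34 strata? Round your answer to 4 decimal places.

140.0191

The wait to go from k to k+1 distinct strata is geometric with mean 34/(34-k).
E[T] = 34/34 + 34/33 + 34/32 + ... + 34/2 + 34/1 = 34·H_{34}.
H_{34} = 4.11821, so E[T] = 140.01914.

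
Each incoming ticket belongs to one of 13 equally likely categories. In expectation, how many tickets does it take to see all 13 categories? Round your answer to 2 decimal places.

The wait to go from k to k+1 distinct categories is geometric with mean 13/(13-k).
E[T] = 13/13 + 13/12 + 13/11 + ... + 13/2 + 13/1 = 13·H_{13}.
H_{13} = 3.180, so E[T] = 41.342.

41.34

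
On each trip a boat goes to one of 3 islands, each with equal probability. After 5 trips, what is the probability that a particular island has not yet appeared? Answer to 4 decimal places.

0.1317

On each trip the fixed island fails to appear with probability 2/3.
P(still missing after 5) = (2/3)^5 = 0.13169.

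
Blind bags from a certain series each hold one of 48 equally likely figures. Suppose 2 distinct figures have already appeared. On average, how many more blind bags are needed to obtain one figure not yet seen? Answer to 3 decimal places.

1.043

Each blind bag yields a new figure with probability (48-2)/48 = 46/48, so the wait is geometric with mean 48/46.
E = 48/46 = 1.0435.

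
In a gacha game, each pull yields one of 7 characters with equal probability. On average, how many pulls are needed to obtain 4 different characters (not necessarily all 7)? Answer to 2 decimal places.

5.32

With k distinct characters already seen, the next new one arrives after an expected 7/(7-k) pulls.
Sum over k = 0,...,3: E = 7/7 + 7/6 + 7/5 + 7/4 = 5.317.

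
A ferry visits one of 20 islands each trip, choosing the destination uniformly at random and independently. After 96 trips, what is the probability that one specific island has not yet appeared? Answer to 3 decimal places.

0.007

On each trip the fixed island fails to appear with probability 19/20.
P(still missing after 96) = (19/20)^96 = 0.0073.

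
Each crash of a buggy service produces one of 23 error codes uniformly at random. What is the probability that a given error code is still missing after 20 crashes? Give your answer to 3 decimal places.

Each crash misses the fixed error code with probability (23-1)/23 = 22/23, independently.
P(still missing after 20) = (22/23)^20 = 0.4111.

0.411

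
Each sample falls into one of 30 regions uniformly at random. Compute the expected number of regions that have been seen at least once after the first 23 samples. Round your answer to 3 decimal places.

16.244

For each region, P(seen in 23 samples) = 1 - (29/30)^23 = 0.5415.
By linearity of expectation, E[distinct seen] = 30·(1 - (29/30)^23) = 16.2442.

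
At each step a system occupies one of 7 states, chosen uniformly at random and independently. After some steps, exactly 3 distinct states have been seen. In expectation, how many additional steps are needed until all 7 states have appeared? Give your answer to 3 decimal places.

The wait to go from k to k+1 distinct states is geometric with mean 7/(7-k).
Sum over k = 3,...,6: E = 7/4 + 7/3 + 7/2 + 7/1 = 14.5833.

14.583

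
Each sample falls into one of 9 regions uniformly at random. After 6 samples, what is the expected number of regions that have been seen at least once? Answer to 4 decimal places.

4.5606

For each region, P(seen in 6 samples) = 1 - (8/9)^6 = 0.50673.
By linearity of expectation, E[distinct seen] = 9·(1 - (8/9)^6) = 4.56057.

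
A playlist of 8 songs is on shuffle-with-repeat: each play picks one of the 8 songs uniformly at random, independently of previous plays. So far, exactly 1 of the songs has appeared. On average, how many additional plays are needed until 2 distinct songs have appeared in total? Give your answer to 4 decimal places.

1.1429

From k distinct to k+1 distinct takes on average 8/(8-k) plays.
Only the k = 1 term is needed: E = 8/7 = 1.14286.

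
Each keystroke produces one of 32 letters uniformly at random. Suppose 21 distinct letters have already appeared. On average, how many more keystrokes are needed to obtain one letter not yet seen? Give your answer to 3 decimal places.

2.909

Each keystroke yields a new letter with probability (32-21)/32 = 11/32, so the wait is geometric with mean 32/11.
E = 32/11 = 2.9091.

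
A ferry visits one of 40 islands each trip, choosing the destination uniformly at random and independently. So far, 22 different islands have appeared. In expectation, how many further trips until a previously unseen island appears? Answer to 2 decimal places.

The number of trips until the next new island is geometric with success probability 18/40, so its mean is 40/18.
E = 40/18 = 2.222.

2.22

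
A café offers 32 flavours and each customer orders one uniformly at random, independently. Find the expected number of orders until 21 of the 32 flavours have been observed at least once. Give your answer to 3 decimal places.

Going from k to k+1 distinct takes a geometric number of orders with mean 32/(32-k).
Sum over k = 0,...,20: E = 32/32 + 32/31 + 32/30 + ... + 32/13 + 32/12 = 33.2358.

33.236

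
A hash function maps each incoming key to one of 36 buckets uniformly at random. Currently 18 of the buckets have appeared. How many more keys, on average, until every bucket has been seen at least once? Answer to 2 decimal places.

From k distinct to k+1 distinct takes on average 36/(36-k) keys.
Sum over k = 18,...,35: E = 36/18 + 36/17 + 36/16 + ... + 36/2 + 36/1 = 125.824.

125.82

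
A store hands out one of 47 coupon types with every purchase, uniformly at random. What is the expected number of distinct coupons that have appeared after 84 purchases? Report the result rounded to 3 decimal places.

For each coupon, P(seen in 84 purchases) = 1 - (46/47)^84 = 0.8358.
By linearity of expectation, E[distinct seen] = 47·(1 - (46/47)^84) = 39.2815.

39.281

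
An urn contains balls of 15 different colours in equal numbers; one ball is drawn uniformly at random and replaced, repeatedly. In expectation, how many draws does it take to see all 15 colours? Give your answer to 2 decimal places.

49.77

The wait to go from k to k+1 distinct colours is geometric with mean 15/(15-k).
E[T] = 15/15 + 15/14 + 15/13 + ... + 15/2 + 15/1 = 15·H_{15}.
H_{15} = 3.318, so E[T] = 49.773.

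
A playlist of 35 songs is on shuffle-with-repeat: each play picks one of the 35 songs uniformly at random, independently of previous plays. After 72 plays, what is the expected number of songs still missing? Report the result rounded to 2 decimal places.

4.34

For each song, P(unseen after 72) = (34/35)^72 = 0.124.
By linearity of expectation, E[unseen] = 35·(34/35)^72 = 4.342.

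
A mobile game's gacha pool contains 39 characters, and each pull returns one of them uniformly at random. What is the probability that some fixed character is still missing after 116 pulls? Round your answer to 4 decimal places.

0.0491

Each pull misses the fixed character with probability (39-1)/39 = 38/39, independently.
P(still missing after 116) = (38/39)^116 = 0.04914.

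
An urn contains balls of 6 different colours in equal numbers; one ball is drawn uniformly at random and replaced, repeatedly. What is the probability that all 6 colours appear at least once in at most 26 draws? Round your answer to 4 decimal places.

By inclusion–exclusion over which colours are missing,
P(all seen) = Σ_{j=0}^{6} (-1)^j C(6,j)((6-j)/6)^26
= 1.00000 - 0.05241 + 0.00040 - 0.00000 + 0.00000 - 0.00000 + 0.00000
= 0.94798.

0.9480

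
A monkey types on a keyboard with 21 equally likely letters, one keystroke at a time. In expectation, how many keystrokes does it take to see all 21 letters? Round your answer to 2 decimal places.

76.55

After k distinct letters have appeared, the next keystroke gives a new one with probability (21-k)/21, so the expected wait for the (k+1)-th is 21/(21-k).
E[T] = 21/21 + 21/20 + 21/19 + ... + 21/2 + 21/1 = 21·H_{21}.
H_{21} = 3.645, so E[T] = 76.553.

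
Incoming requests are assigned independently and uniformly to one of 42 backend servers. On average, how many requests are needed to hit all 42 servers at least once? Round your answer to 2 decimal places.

181.72

The wait to go from k to k+1 distinct servers is geometric with mean 42/(42-k).
E[T] = 42/42 + 42/41 + 42/40 + ... + 42/2 + 42/1 = 42·H_{42}.
H_{42} = 4.327, so E[T] = 181.723.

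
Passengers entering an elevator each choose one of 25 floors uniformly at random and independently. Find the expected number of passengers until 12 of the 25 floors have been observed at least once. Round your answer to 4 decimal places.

Going from k to k+1 distinct takes a geometric number of passengers with mean 25/(25-k).
Sum over k = 0,...,11: E = 25/25 + 25/24 + 25/23 + ... + 25/15 + 25/14 = 15.89561.

15.8956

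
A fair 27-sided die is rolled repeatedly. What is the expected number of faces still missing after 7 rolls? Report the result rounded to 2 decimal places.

For each face, P(unseen after 7) = (26/27)^7 = 0.768.
By linearity of expectation, E[unseen] = 27·(26/27)^7 = 20.732.

20.73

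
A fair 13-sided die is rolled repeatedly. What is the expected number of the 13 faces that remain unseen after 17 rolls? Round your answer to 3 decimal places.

For each face, P(unseen after 17) = (12/13)^17 = 0.2565.
By linearity of expectation, E[unseen] = 13·(12/13)^17 = 3.3342.

3.334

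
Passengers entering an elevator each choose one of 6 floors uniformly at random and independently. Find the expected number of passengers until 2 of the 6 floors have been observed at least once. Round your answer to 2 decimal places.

2.20

Going from k to k+1 distinct takes a geometric number of passengers with mean 6/(6-k).
Sum over k = 0,...,1: E = 6/6 + 6/5 = 2.200.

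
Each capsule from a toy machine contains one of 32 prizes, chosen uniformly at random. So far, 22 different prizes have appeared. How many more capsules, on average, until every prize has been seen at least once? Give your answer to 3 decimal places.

The wait to go from k to k+1 distinct prizes is geometric with mean 32/(32-k).
Sum over k = 22,...,31: E = 32/10 + 32/9 + 32/8 + ... + 32/2 + 32/1 = 93.7270.

93.727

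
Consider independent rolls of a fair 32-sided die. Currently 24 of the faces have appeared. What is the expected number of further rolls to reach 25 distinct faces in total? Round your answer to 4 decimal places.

The wait to go from k to k+1 distinct faces is geometric with mean 32/(32-k).
Only the k = 24 term is needed: E = 32/8 = 4.00000.

4.0000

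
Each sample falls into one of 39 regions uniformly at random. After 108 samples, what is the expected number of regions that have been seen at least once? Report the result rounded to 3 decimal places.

36.641

For each region, P(seen in 108 samples) = 1 - (38/39)^108 = 0.9395.
By linearity of expectation, E[distinct seen] = 39·(1 - (38/39)^108) = 36.6411.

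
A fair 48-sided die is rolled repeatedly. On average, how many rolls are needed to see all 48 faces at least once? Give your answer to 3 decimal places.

214.022

Split into phases: going from k distinct to k+1 distinct takes on average 48/(48-k) rolls.
E[T] = 48/48 + 48/47 + 48/46 + ... + 48/2 + 48/1 = 48·H_{48}.
H_{48} = 4.4588, so E[T] = 214.0223.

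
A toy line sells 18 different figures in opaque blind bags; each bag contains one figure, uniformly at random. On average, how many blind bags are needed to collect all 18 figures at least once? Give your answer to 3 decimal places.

62.912

After k distinct figures have appeared, the next blind bag gives a new one with probability (18-k)/18, so the expected wait for the (k+1)-th is 18/(18-k).
E[T] = 18/18 + 18/17 + 18/16 + ... + 18/2 + 18/1 = 18·H_{18}.
H_{18} = 3.4951, so E[T] = 62.9119.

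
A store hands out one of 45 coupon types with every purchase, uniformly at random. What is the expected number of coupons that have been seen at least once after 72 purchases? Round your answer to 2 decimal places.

For each coupon, P(seen in 72 purchases) = 1 - (44/45)^72 = 0.802.
By linearity of expectation, E[distinct seen] = 45·(1 - (44/45)^72) = 36.077.

36.08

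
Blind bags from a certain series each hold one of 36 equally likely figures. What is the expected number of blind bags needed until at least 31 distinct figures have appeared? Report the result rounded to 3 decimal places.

Going from k to k+1 distinct takes a geometric number of blind bags with mean 36/(36-k).
Sum over k = 0,...,30: E = 36/36 + 36/35 + 36/34 + ... + 36/7 + 36/6 = 68.0841.

68.084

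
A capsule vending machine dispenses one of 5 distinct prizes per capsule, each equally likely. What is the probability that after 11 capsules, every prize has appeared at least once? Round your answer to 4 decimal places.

By inclusion–exclusion over which prizes are missing,
P(all seen) = Σ_{j=0}^{5} (-1)^j C(5,j)((5-j)/5)^11
= 1.00000 - 0.42950 + 0.03628 - 0.00042 + 0.00000 - 0.00000
= 0.60636.

0.6064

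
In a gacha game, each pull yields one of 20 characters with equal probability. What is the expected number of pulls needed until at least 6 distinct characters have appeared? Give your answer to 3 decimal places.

6.924

Going from k to k+1 distinct takes a geometric number of pulls with mean 20/(20-k).
Sum over k = 0,...,5: E = 20/20 + 20/19 + 20/18 + 20/17 + 20/16 + 20/15 = 6.9235.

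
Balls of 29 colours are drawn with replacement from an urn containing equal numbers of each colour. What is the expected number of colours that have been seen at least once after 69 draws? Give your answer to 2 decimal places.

26.42

For each colour, P(seen in 69 draws) = 1 - (28/29)^69 = 0.911.
By linearity of expectation, E[distinct seen] = 29·(1 - (28/29)^69) = 26.425.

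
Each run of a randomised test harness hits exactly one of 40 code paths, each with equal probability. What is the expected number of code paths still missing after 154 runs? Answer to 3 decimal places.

0.811

For each code path, P(unseen after 154) = (39/40)^154 = 0.0203.
By linearity of expectation, E[unseen] = 40·(39/40)^154 = 0.8105.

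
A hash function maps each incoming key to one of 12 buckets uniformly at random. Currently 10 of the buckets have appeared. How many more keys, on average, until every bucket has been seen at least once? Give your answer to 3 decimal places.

With k distinct buckets already seen, the next new one takes an expected 12/(12-k) keys.
Sum over k = 10,...,11: E = 12/2 + 12/1 = 18.0000.

18.000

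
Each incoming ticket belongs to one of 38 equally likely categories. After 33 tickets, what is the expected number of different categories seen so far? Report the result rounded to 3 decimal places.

22.239

For each category, P(seen in 33 tickets) = 1 - (37/38)^33 = 0.5852.
By linearity of expectation, E[distinct seen] = 38·(1 - (37/38)^33) = 22.2391.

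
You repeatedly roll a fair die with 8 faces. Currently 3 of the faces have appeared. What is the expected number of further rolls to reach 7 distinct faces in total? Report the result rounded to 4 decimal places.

10.2667

The wait to go from k to k+1 distinct faces is geometric with mean 8/(8-k).
Sum over k = 3,...,6: E = 8/5 + 8/4 + 8/3 + 8/2 = 10.26667.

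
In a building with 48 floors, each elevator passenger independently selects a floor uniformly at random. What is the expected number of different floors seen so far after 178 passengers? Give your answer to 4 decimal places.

For each floor, P(seen in 178 passengers) = 1 - (47/48)^178 = 0.97642.
By linearity of expectation, E[distinct seen] = 48·(1 - (47/48)^178) = 46.86833.

46.8683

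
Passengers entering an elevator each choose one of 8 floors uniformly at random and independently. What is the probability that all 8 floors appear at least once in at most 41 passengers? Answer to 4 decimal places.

0.9667

Let A_i be the event that floor i is missing after 41 passengers. By inclusion–exclusion on the A_i,
P(all seen) = Σ_{j=0}^{8} (-1)^j C(8,j)((8-j)/8)^41
= 1.00000 - 0.03353 + 0.00021 - 0.00000 + 0.00000 - 0.00000 + 0.00000 - 0.00000 + 0.00000
= 0.96668.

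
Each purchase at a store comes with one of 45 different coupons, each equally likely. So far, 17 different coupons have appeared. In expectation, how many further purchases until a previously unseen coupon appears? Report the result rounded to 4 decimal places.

Each purchase yields a new coupon with probability (45-17)/45 = 28/45, so the wait is geometric with mean 45/28.
E = 45/28 = 1.60714.

1.6071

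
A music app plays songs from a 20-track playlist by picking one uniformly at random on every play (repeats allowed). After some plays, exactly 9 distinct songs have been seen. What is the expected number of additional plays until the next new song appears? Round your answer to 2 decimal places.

The number of plays until the next new song is geometric with success probability 11/20, so its mean is 20/11.
E = 20/11 = 1.818.

1.82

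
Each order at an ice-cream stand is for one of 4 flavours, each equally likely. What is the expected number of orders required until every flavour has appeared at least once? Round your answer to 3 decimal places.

8.333

The wait to go from k to k+1 distinct flavours is geometric with mean 4/(4-k).
E[T] = 4/4 + 4/3 + 4/2 + 4/1 = 4·H_{4}.
H_{4} = 2.0833, so E[T] = 8.3333.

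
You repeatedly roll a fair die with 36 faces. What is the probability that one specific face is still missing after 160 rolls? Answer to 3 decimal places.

Each roll misses the fixed face with probability (36-1)/36 = 35/36, independently.
P(still missing after 160) = (35/36)^160 = 0.0110.

0.011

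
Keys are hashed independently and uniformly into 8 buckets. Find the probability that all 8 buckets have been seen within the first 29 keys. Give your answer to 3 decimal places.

0.840

Let A_i be the event that bucket i is missing after 29 keys. By inclusion–exclusion on the A_i,
P(all seen) = Σ_{j=0}^{8} (-1)^j C(8,j)((8-j)/8)^29
= 1.0000 - 0.1665 + 0.0067 - 0.0001 + 0.0000 - 0.0000 + 0.0000 - 0.0000 + 0.0000
= 0.8401.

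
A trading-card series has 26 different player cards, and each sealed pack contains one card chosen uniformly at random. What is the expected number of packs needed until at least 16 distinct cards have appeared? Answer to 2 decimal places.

24.06

Going from k to k+1 distinct takes a geometric number of packs with mean 26/(26-k).
Sum over k = 0,...,15: E = 26/26 + 26/25 + 26/24 + ... + 26/12 + 26/11 = 24.062.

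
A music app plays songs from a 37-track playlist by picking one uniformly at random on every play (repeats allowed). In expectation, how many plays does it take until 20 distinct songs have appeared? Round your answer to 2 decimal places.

Going from k to k+1 distinct takes a geometric number of plays with mean 37/(37-k).
Sum over k = 0,...,19: E = 37/37 + 37/36 + 37/35 + ... + 37/19 + 37/18 = 28.195.

28.20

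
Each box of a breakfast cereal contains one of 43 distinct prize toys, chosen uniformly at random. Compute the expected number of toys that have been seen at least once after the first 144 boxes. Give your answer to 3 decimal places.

For each toy, P(seen in 144 boxes) = 1 - (42/43)^144 = 0.9662.
By linearity of expectation, E[distinct seen] = 43·(1 - (42/43)^144) = 41.5482.

41.548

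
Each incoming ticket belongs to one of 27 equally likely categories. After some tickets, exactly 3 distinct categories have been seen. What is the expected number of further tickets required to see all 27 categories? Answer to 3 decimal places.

With k distinct categories already seen, the next new one takes an expected 27/(27-k) tickets.
Sum over k = 3,...,26: E = 27/24 + 27/23 + 27/22 + ... + 27/2 + 27/1 = 101.9509.

101.951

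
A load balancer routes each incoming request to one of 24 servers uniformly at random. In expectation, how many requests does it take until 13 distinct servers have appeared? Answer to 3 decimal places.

Going from k to k+1 distinct takes a geometric number of requests with mean 24/(24-k).
Sum over k = 0,...,12: E = 24/24 + 24/23 + 24/22 + ... + 24/13 + 24/12 = 18.1459.

18.146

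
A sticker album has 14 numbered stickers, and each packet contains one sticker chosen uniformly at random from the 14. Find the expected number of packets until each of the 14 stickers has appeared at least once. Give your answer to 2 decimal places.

After k distinct stickers have appeared, the next packet gives a new one with probability (14-k)/14, so the expected wait for the (k+1)-th is 14/(14-k).
E[T] = 14/14 + 14/13 + 14/12 + ... + 14/2 + 14/1 = 14·H_{14}.
H_{14} = 3.252, so E[T] = 45.522.

45.52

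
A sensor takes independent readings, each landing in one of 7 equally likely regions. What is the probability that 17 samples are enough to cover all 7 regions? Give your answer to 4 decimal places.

0.5570

Let A_i be the event that region i is missing after 17 samples. By inclusion–exclusion on the A_i,
P(all seen) = Σ_{j=0}^{7} (-1)^j C(7,j)((7-j)/7)^17
= 1.00000 - 0.50933 + 0.06887 - 0.00258 + 0.00002 - 0.00000 + 0.00000 - 0.00000
= 0.55697.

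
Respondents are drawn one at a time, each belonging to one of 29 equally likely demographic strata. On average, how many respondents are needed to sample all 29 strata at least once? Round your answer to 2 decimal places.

114.89

Split into phases: going from k distinct to k+1 distinct takes on average 29/(29-k) respondents.
E[T] = 29/29 + 29/28 + 29/27 + ... + 29/2 + 29/1 = 29·H_{29}.
H_{29} = 3.962, so E[T] = 114.888.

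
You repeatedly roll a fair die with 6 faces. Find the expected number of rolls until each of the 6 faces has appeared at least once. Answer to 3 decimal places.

14.700

After k distinct faces have appeared, the next roll gives a new one with probability (6-k)/6, so the expected wait for the (k+1)-th is 6/(6-k).
E[T] = 6/6 + 6/5 + 6/4 + 6/3 + 6/2 + 6/1 = 6·H_{6}.
H_{6} = 2.4500, so E[T] = 14.7000.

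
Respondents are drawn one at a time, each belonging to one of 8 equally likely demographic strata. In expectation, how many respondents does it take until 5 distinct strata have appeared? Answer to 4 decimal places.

With k distinct strata already seen, the next new one arrives after an expected 8/(8-k) respondents.
Sum over k = 0,...,4: E = 8/8 + 8/7 + 8/6 + 8/5 + 8/4 = 7.07619.

7.0762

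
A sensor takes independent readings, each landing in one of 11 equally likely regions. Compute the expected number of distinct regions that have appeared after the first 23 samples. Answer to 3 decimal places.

For each region, P(seen in 23 samples) = 1 - (10/11)^23 = 0.8883.
By linearity of expectation, E[distinct seen] = 11·(1 - (10/11)^23) = 9.7715.

9.772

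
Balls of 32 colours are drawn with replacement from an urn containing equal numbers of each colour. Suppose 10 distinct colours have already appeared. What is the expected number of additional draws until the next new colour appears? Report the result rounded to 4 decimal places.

1.4545

The number of draws until the next new colour is geometric with success probability 22/32, so its mean is 32/22.
E = 32/22 = 1.45455.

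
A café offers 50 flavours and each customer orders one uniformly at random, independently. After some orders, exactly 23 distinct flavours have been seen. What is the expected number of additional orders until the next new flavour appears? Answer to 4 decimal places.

The number of orders until the next new flavour is geometric with success probability 27/50, so its mean is 50/27.
E = 50/27 = 1.85185.

1.8519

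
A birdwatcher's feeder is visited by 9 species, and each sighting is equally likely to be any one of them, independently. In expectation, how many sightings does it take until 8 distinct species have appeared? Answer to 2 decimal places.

16.46

With k distinct species already seen, the next new one arrives after an expected 9/(9-k) sightings.
Sum over k = 0,...,7: E = 9/9 + 9/8 + 9/7 + ... + 9/3 + 9/2 = 16.461.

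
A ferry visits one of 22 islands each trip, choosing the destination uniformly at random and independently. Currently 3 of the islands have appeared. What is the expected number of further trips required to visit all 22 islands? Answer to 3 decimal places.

78.050

From k distinct to k+1 distinct takes on average 22/(22-k) trips.
Sum over k = 3,...,21: E = 22/19 + 22/18 + 22/17 + ... + 22/2 + 22/1 = 78.0503.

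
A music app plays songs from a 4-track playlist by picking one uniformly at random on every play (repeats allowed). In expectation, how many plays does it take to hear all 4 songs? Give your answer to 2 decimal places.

8.33

Split into phases: going from k distinct to k+1 distinct takes on average 4/(4-k) plays.
E[T] = 4/4 + 4/3 + 4/2 + 4/1 = 4·H_{4}.
H_{4} = 2.083, so E[T] = 8.333.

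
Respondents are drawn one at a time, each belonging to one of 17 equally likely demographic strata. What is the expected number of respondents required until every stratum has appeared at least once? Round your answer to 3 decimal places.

58.472

The wait to go from k to k+1 distinct strata is geometric with mean 17/(17-k).
E[T] = 17/17 + 17/16 + 17/15 + ... + 17/2 + 17/1 = 17·H_{17}.
H_{17} = 3.4396, so E[T] = 58.4724.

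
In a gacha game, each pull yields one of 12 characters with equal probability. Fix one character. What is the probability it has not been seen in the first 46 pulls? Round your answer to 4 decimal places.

0.0183

Each pull misses the fixed character with probability (12-1)/12 = 11/12, independently.
P(still missing after 46) = (11/12)^46 = 0.01827.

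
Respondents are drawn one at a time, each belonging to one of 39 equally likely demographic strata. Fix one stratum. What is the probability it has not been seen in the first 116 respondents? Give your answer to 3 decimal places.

Each respondent misses the fixed stratum with probability (39-1)/39 = 38/39, independently.
P(still missing after 116) = (38/39)^116 = 0.0491.

0.049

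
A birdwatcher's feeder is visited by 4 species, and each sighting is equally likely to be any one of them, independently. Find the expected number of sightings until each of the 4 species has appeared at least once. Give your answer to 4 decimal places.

8.3333

The wait to go from k to k+1 distinct species is geometric with mean 4/(4-k).
E[T] = 4/4 + 4/3 + 4/2 + 4/1 = 4·H_{4}.
H_{4} = 2.08333, so E[T] = 8.33333.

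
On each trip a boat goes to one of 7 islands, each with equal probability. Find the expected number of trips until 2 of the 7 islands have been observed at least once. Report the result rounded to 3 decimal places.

2.167

With k distinct islands already seen, the next new one arrives after an expected 7/(7-k) trips.
Sum over k = 0,...,1: E = 7/7 + 7/6 = 2.1667.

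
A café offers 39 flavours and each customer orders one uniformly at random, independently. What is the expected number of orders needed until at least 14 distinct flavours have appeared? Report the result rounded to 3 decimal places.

17.066

With k distinct flavours already seen, the next new one arrives after an expected 39/(39-k) orders.
Sum over k = 0,...,13: E = 39/39 + 39/38 + 39/37 + ... + 39/27 + 39/26 = 17.0658.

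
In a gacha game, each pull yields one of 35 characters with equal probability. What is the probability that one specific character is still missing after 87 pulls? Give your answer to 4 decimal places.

0.0803

Each pull misses the fixed character with probability (35-1)/35 = 34/35, independently.
P(still missing after 87) = (34/35)^87 = 0.08031.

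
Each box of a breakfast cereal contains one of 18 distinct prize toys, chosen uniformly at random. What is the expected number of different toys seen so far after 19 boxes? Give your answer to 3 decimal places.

11.924

For each toy, P(seen in 19 boxes) = 1 - (17/18)^19 = 0.6624.
By linearity of expectation, E[distinct seen] = 18·(1 - (17/18)^19) = 11.9239.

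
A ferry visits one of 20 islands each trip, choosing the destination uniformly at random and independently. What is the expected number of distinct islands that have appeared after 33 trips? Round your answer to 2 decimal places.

16.32

For each island, P(seen in 33 trips) = 1 - (19/20)^33 = 0.816.
By linearity of expectation, E[distinct seen] = 20·(1 - (19/20)^33) = 16.319.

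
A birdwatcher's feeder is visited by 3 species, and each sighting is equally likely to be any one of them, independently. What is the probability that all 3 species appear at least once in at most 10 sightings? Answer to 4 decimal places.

By inclusion–exclusion over which species are missing,
P(all seen) = Σ_{j=0}^{3} (-1)^j C(3,j)((3-j)/3)^10
= 1.00000 - 0.05202 + 0.00005 - 0.00000
= 0.94803.

0.9480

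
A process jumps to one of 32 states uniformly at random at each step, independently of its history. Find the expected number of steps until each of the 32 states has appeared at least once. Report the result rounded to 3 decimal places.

After k distinct states have appeared, the next step gives a new one with probability (32-k)/32, so the expected wait for the (k+1)-th is 32/(32-k).
E[T] = 32/32 + 32/31 + 32/30 + ... + 32/2 + 32/1 = 32·H_{32}.
H_{32} = 4.0585, so E[T] = 129.8718.

129.872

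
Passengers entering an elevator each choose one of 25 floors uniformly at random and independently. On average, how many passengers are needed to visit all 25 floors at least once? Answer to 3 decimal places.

Split into phases: going from k distinct to k+1 distinct takes on average 25/(25-k) passengers.
E[T] = 25/25 + 25/24 + 25/23 + ... + 25/2 + 25/1 = 25·H_{25}.
H_{25} = 3.8160, so E[T] = 95.3990.

95.399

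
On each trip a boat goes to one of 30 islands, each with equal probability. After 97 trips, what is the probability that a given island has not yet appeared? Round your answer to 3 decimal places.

0.037

On each trip the fixed island fails to appear with probability 29/30.
P(still missing after 97) = (29/30)^97 = 0.0373.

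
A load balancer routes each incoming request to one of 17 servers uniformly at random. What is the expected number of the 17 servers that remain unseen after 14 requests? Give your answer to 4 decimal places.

For each server, P(unseen after 14) = (16/17)^14 = 0.42795.
By linearity of expectation, E[unseen] = 17·(16/17)^14 = 7.27518.

7.2752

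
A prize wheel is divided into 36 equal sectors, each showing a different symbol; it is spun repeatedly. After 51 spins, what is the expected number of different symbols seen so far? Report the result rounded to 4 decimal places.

27.4425

For each symbol, P(seen in 51 spins) = 1 - (35/36)^51 = 0.76229.
By linearity of expectation, E[distinct seen] = 36·(1 - (35/36)^51) = 27.44253.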